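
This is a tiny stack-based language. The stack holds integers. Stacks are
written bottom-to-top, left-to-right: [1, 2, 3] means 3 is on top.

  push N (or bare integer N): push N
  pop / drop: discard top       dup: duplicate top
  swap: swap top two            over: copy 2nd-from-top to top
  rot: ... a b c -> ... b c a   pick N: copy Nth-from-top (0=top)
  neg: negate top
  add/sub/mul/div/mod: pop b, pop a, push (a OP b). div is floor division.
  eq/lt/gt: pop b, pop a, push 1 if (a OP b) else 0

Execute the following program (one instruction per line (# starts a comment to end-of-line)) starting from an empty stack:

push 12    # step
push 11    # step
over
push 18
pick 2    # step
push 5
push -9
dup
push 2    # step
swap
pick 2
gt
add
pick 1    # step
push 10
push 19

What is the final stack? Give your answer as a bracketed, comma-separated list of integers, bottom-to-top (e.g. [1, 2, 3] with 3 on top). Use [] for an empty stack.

After 'push 12': [12]
After 'push 11': [12, 11]
After 'over': [12, 11, 12]
After 'push 18': [12, 11, 12, 18]
After 'pick 2': [12, 11, 12, 18, 11]
After 'push 5': [12, 11, 12, 18, 11, 5]
After 'push -9': [12, 11, 12, 18, 11, 5, -9]
After 'dup': [12, 11, 12, 18, 11, 5, -9, -9]
After 'push 2': [12, 11, 12, 18, 11, 5, -9, -9, 2]
After 'swap': [12, 11, 12, 18, 11, 5, -9, 2, -9]
After 'pick 2': [12, 11, 12, 18, 11, 5, -9, 2, -9, -9]
After 'gt': [12, 11, 12, 18, 11, 5, -9, 2, 0]
After 'add': [12, 11, 12, 18, 11, 5, -9, 2]
After 'pick 1': [12, 11, 12, 18, 11, 5, -9, 2, -9]
After 'push 10': [12, 11, 12, 18, 11, 5, -9, 2, -9, 10]
After 'push 19': [12, 11, 12, 18, 11, 5, -9, 2, -9, 10, 19]

Answer: [12, 11, 12, 18, 11, 5, -9, 2, -9, 10, 19]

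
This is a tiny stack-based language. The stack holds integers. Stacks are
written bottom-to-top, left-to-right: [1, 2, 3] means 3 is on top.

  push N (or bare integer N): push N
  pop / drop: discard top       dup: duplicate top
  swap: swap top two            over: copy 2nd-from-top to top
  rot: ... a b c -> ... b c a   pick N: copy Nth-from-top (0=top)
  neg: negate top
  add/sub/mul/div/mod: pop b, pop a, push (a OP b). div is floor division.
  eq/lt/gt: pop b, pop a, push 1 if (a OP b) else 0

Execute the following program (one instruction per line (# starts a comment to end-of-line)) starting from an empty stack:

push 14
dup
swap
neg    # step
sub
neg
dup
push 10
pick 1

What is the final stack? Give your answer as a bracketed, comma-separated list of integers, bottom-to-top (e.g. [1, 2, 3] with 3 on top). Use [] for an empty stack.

After 'push 14': [14]
After 'dup': [14, 14]
After 'swap': [14, 14]
After 'neg': [14, -14]
After 'sub': [28]
After 'neg': [-28]
After 'dup': [-28, -28]
After 'push 10': [-28, -28, 10]
After 'pick 1': [-28, -28, 10, -28]

Answer: [-28, -28, 10, -28]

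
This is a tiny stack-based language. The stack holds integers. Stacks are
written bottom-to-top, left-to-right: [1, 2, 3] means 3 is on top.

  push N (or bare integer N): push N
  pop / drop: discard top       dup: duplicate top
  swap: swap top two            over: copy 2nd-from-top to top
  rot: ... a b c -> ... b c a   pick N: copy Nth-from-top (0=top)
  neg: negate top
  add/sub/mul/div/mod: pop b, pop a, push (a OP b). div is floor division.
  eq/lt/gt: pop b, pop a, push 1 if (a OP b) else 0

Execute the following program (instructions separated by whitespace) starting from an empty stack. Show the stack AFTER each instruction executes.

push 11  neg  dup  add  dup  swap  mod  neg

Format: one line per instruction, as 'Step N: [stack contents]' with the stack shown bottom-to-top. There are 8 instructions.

Step 1: [11]
Step 2: [-11]
Step 3: [-11, -11]
Step 4: [-22]
Step 5: [-22, -22]
Step 6: [-22, -22]
Step 7: [0]
Step 8: [0]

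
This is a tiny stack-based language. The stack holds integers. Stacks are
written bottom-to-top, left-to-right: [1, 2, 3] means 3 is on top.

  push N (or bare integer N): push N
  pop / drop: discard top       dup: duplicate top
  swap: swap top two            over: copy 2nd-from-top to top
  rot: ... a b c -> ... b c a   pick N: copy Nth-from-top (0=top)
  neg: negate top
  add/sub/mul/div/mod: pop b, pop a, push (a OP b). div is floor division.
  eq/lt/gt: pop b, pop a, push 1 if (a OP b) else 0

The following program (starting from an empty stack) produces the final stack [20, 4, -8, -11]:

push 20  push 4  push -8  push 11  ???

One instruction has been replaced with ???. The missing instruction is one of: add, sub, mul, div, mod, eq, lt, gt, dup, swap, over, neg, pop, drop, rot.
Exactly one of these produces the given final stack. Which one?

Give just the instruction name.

Stack before ???: [20, 4, -8, 11]
Stack after ???:  [20, 4, -8, -11]
The instruction that transforms [20, 4, -8, 11] -> [20, 4, -8, -11] is: neg

Answer: neg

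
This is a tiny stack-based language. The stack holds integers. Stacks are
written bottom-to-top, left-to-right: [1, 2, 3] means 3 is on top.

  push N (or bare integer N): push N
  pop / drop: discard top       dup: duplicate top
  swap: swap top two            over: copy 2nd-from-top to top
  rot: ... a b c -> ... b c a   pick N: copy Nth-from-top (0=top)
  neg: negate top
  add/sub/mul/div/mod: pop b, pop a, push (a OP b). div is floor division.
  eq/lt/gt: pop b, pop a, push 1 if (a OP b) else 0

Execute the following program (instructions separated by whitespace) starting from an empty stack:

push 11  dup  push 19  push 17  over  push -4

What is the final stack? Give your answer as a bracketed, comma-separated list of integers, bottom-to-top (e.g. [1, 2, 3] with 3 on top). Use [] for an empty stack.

Answer: [11, 11, 19, 17, 19, -4]

Derivation:
After 'push 11': [11]
After 'dup': [11, 11]
After 'push 19': [11, 11, 19]
After 'push 17': [11, 11, 19, 17]
After 'over': [11, 11, 19, 17, 19]
After 'push -4': [11, 11, 19, 17, 19, -4]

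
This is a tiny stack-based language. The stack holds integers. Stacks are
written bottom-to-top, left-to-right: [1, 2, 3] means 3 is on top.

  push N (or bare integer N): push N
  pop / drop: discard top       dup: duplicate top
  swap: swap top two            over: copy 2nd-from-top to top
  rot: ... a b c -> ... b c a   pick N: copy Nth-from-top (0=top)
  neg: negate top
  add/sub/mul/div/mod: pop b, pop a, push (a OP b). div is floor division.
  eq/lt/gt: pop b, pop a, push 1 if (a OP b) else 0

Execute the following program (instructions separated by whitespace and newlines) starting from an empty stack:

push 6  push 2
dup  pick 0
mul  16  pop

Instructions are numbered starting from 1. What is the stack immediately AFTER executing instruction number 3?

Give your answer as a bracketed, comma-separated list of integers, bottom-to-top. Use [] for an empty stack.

Answer: [6, 2, 2]

Derivation:
Step 1 ('push 6'): [6]
Step 2 ('push 2'): [6, 2]
Step 3 ('dup'): [6, 2, 2]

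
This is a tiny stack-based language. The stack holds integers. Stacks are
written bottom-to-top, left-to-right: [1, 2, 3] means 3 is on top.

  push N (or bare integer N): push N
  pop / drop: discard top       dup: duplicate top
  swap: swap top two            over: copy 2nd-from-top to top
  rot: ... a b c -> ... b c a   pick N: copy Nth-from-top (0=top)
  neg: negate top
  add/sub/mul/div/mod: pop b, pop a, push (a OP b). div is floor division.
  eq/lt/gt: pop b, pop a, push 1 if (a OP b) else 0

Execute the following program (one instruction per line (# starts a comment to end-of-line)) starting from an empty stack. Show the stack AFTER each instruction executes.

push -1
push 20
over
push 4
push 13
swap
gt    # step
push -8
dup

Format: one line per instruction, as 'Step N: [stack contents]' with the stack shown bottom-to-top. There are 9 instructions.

Step 1: [-1]
Step 2: [-1, 20]
Step 3: [-1, 20, -1]
Step 4: [-1, 20, -1, 4]
Step 5: [-1, 20, -1, 4, 13]
Step 6: [-1, 20, -1, 13, 4]
Step 7: [-1, 20, -1, 1]
Step 8: [-1, 20, -1, 1, -8]
Step 9: [-1, 20, -1, 1, -8, -8]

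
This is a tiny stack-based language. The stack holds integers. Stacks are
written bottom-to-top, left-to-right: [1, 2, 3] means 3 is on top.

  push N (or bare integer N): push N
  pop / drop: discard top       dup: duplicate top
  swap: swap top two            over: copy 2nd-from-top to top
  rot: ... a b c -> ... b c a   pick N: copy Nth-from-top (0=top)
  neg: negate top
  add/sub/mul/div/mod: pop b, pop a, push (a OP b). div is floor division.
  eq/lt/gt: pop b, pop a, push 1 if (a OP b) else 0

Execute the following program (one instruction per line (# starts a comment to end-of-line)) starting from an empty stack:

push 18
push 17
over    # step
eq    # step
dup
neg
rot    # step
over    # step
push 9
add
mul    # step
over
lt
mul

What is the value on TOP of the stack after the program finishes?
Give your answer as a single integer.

After 'push 18': [18]
After 'push 17': [18, 17]
After 'over': [18, 17, 18]
After 'eq': [18, 0]
After 'dup': [18, 0, 0]
After 'neg': [18, 0, 0]
After 'rot': [0, 0, 18]
After 'over': [0, 0, 18, 0]
After 'push 9': [0, 0, 18, 0, 9]
After 'add': [0, 0, 18, 9]
After 'mul': [0, 0, 162]
After 'over': [0, 0, 162, 0]
After 'lt': [0, 0, 0]
After 'mul': [0, 0]

Answer: 0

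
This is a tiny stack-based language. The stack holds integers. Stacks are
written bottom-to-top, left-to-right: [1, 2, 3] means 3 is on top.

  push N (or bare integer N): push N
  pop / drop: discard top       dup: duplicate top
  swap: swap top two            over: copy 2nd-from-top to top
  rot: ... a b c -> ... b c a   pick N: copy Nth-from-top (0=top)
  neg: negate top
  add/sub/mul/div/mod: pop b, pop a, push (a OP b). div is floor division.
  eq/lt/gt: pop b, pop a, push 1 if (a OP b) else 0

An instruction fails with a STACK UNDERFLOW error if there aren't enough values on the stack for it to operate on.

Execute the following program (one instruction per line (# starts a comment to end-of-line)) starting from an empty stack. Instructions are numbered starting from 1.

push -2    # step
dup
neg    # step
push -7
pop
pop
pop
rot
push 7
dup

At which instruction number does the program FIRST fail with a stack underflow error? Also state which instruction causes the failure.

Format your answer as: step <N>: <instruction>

Answer: step 8: rot

Derivation:
Step 1 ('push -2'): stack = [-2], depth = 1
Step 2 ('dup'): stack = [-2, -2], depth = 2
Step 3 ('neg'): stack = [-2, 2], depth = 2
Step 4 ('push -7'): stack = [-2, 2, -7], depth = 3
Step 5 ('pop'): stack = [-2, 2], depth = 2
Step 6 ('pop'): stack = [-2], depth = 1
Step 7 ('pop'): stack = [], depth = 0
Step 8 ('rot'): needs 3 value(s) but depth is 0 — STACK UNDERFLOW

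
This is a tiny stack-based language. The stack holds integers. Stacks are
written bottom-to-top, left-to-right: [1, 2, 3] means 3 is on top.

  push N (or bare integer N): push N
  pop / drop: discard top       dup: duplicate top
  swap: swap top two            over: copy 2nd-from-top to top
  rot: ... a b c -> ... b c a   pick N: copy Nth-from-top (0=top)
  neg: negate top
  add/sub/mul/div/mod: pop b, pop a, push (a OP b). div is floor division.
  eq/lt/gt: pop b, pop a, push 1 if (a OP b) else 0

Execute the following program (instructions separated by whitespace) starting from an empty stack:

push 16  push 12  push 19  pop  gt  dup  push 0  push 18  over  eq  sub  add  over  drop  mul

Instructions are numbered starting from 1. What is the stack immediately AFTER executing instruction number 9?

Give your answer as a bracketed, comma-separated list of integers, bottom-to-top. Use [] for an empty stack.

Step 1 ('push 16'): [16]
Step 2 ('push 12'): [16, 12]
Step 3 ('push 19'): [16, 12, 19]
Step 4 ('pop'): [16, 12]
Step 5 ('gt'): [1]
Step 6 ('dup'): [1, 1]
Step 7 ('push 0'): [1, 1, 0]
Step 8 ('push 18'): [1, 1, 0, 18]
Step 9 ('over'): [1, 1, 0, 18, 0]

Answer: [1, 1, 0, 18, 0]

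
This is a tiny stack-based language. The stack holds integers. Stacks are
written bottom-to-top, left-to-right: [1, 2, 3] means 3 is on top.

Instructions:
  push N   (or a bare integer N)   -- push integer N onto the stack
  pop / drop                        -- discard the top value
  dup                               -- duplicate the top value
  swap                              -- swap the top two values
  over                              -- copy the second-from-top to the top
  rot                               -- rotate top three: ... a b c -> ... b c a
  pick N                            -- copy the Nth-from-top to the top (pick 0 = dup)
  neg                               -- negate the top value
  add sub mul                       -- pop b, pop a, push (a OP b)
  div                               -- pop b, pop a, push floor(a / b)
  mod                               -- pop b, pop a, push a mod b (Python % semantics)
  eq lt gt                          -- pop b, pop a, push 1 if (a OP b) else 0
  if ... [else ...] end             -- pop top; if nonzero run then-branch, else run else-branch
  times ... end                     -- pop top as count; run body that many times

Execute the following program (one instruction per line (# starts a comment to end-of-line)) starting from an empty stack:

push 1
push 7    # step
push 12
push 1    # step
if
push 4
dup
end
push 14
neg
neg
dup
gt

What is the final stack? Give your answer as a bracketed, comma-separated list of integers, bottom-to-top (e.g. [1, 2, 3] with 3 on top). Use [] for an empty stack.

Answer: [1, 7, 12, 4, 4, 0]

Derivation:
After 'push 1': [1]
After 'push 7': [1, 7]
After 'push 12': [1, 7, 12]
After 'push 1': [1, 7, 12, 1]
After 'if': [1, 7, 12]
After 'push 4': [1, 7, 12, 4]
After 'dup': [1, 7, 12, 4, 4]
After 'push 14': [1, 7, 12, 4, 4, 14]
After 'neg': [1, 7, 12, 4, 4, -14]
After 'neg': [1, 7, 12, 4, 4, 14]
After 'dup': [1, 7, 12, 4, 4, 14, 14]
After 'gt': [1, 7, 12, 4, 4, 0]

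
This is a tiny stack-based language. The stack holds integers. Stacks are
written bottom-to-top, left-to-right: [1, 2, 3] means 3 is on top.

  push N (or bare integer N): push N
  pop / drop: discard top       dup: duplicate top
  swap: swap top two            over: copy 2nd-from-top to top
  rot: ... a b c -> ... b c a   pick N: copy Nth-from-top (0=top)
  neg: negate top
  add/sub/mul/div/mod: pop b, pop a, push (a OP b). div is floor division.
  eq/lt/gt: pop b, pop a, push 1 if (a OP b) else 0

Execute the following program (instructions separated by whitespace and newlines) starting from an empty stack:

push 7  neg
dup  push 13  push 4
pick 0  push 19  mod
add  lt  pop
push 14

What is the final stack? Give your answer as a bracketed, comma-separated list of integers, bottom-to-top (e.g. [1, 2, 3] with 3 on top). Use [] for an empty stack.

Answer: [-7, -7, 14]

Derivation:
After 'push 7': [7]
After 'neg': [-7]
After 'dup': [-7, -7]
After 'push 13': [-7, -7, 13]
After 'push 4': [-7, -7, 13, 4]
After 'pick 0': [-7, -7, 13, 4, 4]
After 'push 19': [-7, -7, 13, 4, 4, 19]
After 'mod': [-7, -7, 13, 4, 4]
After 'add': [-7, -7, 13, 8]
After 'lt': [-7, -7, 0]
After 'pop': [-7, -7]
After 'push 14': [-7, -7, 14]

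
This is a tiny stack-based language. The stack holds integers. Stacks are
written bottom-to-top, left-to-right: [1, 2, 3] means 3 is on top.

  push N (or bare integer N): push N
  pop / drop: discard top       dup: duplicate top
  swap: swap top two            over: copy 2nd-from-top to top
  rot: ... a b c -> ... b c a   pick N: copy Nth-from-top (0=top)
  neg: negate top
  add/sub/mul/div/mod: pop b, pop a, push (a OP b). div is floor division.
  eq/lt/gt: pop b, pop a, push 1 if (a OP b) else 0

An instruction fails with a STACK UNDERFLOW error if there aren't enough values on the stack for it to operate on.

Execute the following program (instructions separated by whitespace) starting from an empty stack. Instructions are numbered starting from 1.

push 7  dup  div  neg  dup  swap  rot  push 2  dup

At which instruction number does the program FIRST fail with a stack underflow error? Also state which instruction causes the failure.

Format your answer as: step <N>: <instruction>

Answer: step 7: rot

Derivation:
Step 1 ('push 7'): stack = [7], depth = 1
Step 2 ('dup'): stack = [7, 7], depth = 2
Step 3 ('div'): stack = [1], depth = 1
Step 4 ('neg'): stack = [-1], depth = 1
Step 5 ('dup'): stack = [-1, -1], depth = 2
Step 6 ('swap'): stack = [-1, -1], depth = 2
Step 7 ('rot'): needs 3 value(s) but depth is 2 — STACK UNDERFLOW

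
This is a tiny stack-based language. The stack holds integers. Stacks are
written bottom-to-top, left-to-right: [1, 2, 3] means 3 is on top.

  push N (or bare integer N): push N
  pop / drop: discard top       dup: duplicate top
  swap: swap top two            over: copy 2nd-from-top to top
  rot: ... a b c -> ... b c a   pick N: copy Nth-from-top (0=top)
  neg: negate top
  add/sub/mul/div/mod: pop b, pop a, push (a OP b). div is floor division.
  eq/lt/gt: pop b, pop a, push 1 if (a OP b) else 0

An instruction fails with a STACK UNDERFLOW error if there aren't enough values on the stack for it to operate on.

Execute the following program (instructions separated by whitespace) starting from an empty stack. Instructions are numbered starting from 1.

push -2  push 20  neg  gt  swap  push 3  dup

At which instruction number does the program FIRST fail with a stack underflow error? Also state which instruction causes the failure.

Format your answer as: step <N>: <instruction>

Answer: step 5: swap

Derivation:
Step 1 ('push -2'): stack = [-2], depth = 1
Step 2 ('push 20'): stack = [-2, 20], depth = 2
Step 3 ('neg'): stack = [-2, -20], depth = 2
Step 4 ('gt'): stack = [1], depth = 1
Step 5 ('swap'): needs 2 value(s) but depth is 1 — STACK UNDERFLOW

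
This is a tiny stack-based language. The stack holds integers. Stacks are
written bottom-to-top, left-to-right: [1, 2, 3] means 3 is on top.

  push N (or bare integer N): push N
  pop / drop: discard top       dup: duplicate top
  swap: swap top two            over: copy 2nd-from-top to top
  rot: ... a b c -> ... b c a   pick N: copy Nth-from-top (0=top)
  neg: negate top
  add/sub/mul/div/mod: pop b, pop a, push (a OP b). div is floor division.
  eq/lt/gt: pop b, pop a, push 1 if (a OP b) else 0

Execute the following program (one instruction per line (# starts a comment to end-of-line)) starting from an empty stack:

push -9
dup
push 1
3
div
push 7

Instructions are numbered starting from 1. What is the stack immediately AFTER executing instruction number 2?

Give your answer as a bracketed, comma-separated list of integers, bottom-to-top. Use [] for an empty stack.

Answer: [-9, -9]

Derivation:
Step 1 ('push -9'): [-9]
Step 2 ('dup'): [-9, -9]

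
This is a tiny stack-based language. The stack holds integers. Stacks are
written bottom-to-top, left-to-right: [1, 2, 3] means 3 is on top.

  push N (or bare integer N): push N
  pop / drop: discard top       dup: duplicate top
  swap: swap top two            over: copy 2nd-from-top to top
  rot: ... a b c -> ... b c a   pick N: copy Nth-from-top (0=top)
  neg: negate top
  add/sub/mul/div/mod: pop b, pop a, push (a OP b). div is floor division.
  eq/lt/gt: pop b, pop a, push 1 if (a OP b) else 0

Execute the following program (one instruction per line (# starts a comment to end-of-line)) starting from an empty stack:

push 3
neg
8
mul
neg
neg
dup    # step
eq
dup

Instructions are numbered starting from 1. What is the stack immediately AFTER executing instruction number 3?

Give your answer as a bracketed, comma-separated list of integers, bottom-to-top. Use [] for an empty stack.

Answer: [-3, 8]

Derivation:
Step 1 ('push 3'): [3]
Step 2 ('neg'): [-3]
Step 3 ('8'): [-3, 8]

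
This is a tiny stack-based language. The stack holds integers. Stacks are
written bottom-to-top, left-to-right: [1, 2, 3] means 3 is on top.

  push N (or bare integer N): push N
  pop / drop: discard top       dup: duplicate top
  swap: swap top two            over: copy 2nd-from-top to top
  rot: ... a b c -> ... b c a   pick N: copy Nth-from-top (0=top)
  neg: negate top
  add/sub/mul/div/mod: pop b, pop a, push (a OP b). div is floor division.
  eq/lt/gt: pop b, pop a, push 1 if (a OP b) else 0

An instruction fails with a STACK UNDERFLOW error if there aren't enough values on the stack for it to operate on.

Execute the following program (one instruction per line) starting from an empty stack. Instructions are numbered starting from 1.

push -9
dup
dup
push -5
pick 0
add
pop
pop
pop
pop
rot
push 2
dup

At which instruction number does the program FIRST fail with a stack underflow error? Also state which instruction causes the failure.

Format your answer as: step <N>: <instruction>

Step 1 ('push -9'): stack = [-9], depth = 1
Step 2 ('dup'): stack = [-9, -9], depth = 2
Step 3 ('dup'): stack = [-9, -9, -9], depth = 3
Step 4 ('push -5'): stack = [-9, -9, -9, -5], depth = 4
Step 5 ('pick 0'): stack = [-9, -9, -9, -5, -5], depth = 5
Step 6 ('add'): stack = [-9, -9, -9, -10], depth = 4
Step 7 ('pop'): stack = [-9, -9, -9], depth = 3
Step 8 ('pop'): stack = [-9, -9], depth = 2
Step 9 ('pop'): stack = [-9], depth = 1
Step 10 ('pop'): stack = [], depth = 0
Step 11 ('rot'): needs 3 value(s) but depth is 0 — STACK UNDERFLOW

Answer: step 11: rot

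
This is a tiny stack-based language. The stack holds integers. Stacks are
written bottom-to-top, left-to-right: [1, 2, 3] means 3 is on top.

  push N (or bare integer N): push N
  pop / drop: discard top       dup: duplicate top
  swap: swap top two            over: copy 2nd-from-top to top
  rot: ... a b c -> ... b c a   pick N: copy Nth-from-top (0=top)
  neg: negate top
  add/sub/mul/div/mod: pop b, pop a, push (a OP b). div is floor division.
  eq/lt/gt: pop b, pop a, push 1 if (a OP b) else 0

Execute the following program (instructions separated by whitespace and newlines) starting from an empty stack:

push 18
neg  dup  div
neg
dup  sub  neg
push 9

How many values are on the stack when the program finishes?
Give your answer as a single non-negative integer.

After 'push 18': stack = [18] (depth 1)
After 'neg': stack = [-18] (depth 1)
After 'dup': stack = [-18, -18] (depth 2)
After 'div': stack = [1] (depth 1)
After 'neg': stack = [-1] (depth 1)
After 'dup': stack = [-1, -1] (depth 2)
After 'sub': stack = [0] (depth 1)
After 'neg': stack = [0] (depth 1)
After 'push 9': stack = [0, 9] (depth 2)

Answer: 2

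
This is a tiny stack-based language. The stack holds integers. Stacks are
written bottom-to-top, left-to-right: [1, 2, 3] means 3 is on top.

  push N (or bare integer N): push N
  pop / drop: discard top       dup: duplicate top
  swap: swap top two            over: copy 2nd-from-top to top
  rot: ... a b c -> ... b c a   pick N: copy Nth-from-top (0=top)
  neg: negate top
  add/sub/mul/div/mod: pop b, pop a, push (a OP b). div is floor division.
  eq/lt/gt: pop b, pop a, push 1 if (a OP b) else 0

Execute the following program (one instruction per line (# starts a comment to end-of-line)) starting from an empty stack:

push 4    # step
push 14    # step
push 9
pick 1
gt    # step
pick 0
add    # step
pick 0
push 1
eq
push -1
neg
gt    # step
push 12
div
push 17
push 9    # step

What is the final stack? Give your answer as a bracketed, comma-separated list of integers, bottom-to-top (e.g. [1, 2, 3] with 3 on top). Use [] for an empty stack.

Answer: [4, 14, 0, 0, 17, 9]

Derivation:
After 'push 4': [4]
After 'push 14': [4, 14]
After 'push 9': [4, 14, 9]
After 'pick 1': [4, 14, 9, 14]
After 'gt': [4, 14, 0]
After 'pick 0': [4, 14, 0, 0]
After 'add': [4, 14, 0]
After 'pick 0': [4, 14, 0, 0]
After 'push 1': [4, 14, 0, 0, 1]
After 'eq': [4, 14, 0, 0]
After 'push -1': [4, 14, 0, 0, -1]
After 'neg': [4, 14, 0, 0, 1]
After 'gt': [4, 14, 0, 0]
After 'push 12': [4, 14, 0, 0, 12]
After 'div': [4, 14, 0, 0]
After 'push 17': [4, 14, 0, 0, 17]
After 'push 9': [4, 14, 0, 0, 17, 9]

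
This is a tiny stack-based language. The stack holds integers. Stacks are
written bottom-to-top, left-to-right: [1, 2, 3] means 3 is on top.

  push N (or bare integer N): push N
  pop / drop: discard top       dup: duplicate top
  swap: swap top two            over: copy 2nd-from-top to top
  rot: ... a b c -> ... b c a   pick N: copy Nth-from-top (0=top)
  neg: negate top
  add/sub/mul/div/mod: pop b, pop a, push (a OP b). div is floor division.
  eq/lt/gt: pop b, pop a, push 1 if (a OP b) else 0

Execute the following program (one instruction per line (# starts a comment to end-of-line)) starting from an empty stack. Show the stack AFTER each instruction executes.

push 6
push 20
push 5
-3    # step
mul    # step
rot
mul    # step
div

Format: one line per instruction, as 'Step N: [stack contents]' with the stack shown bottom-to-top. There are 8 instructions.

Step 1: [6]
Step 2: [6, 20]
Step 3: [6, 20, 5]
Step 4: [6, 20, 5, -3]
Step 5: [6, 20, -15]
Step 6: [20, -15, 6]
Step 7: [20, -90]
Step 8: [-1]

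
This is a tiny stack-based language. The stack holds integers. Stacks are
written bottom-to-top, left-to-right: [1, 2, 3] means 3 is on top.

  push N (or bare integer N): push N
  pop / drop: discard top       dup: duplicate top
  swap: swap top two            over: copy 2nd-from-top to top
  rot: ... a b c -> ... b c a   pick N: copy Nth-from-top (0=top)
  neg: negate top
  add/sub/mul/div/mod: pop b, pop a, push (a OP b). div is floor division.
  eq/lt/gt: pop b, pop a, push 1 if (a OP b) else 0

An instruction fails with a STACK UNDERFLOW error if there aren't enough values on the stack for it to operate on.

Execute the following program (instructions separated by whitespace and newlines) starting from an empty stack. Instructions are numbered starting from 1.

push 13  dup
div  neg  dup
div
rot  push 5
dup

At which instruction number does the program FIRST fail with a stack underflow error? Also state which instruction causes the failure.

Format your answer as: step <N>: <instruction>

Step 1 ('push 13'): stack = [13], depth = 1
Step 2 ('dup'): stack = [13, 13], depth = 2
Step 3 ('div'): stack = [1], depth = 1
Step 4 ('neg'): stack = [-1], depth = 1
Step 5 ('dup'): stack = [-1, -1], depth = 2
Step 6 ('div'): stack = [1], depth = 1
Step 7 ('rot'): needs 3 value(s) but depth is 1 — STACK UNDERFLOW

Answer: step 7: rot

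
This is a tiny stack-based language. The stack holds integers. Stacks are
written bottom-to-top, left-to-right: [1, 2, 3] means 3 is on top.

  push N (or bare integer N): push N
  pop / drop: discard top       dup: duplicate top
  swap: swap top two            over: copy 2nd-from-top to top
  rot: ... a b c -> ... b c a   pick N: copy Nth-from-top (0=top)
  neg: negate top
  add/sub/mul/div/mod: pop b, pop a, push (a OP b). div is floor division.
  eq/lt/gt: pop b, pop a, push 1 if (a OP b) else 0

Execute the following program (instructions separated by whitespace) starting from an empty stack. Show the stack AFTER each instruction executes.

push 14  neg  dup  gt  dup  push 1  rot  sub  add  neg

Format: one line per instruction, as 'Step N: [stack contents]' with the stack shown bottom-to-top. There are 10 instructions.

Step 1: [14]
Step 2: [-14]
Step 3: [-14, -14]
Step 4: [0]
Step 5: [0, 0]
Step 6: [0, 0, 1]
Step 7: [0, 1, 0]
Step 8: [0, 1]
Step 9: [1]
Step 10: [-1]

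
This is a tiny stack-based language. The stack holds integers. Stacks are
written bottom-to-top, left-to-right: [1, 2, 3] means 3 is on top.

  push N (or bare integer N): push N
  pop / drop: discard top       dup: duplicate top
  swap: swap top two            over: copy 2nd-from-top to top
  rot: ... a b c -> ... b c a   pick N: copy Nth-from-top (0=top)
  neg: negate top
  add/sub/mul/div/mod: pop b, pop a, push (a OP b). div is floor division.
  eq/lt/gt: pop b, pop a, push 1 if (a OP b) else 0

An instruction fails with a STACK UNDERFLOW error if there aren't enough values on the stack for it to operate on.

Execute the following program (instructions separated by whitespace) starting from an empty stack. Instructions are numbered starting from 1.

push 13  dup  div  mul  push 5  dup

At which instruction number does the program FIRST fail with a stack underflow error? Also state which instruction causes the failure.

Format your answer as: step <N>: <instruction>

Step 1 ('push 13'): stack = [13], depth = 1
Step 2 ('dup'): stack = [13, 13], depth = 2
Step 3 ('div'): stack = [1], depth = 1
Step 4 ('mul'): needs 2 value(s) but depth is 1 — STACK UNDERFLOW

Answer: step 4: mul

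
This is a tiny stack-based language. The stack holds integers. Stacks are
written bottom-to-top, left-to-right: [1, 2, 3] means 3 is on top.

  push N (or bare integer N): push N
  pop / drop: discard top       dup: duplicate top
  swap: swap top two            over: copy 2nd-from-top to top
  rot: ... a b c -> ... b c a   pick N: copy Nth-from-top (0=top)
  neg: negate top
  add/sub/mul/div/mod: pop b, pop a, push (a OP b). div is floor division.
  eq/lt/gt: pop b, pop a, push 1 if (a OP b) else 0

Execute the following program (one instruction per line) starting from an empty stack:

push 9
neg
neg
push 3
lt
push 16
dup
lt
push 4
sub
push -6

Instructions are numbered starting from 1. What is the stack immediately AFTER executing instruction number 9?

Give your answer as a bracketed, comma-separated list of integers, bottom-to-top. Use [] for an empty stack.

Answer: [0, 0, 4]

Derivation:
Step 1 ('push 9'): [9]
Step 2 ('neg'): [-9]
Step 3 ('neg'): [9]
Step 4 ('push 3'): [9, 3]
Step 5 ('lt'): [0]
Step 6 ('push 16'): [0, 16]
Step 7 ('dup'): [0, 16, 16]
Step 8 ('lt'): [0, 0]
Step 9 ('push 4'): [0, 0, 4]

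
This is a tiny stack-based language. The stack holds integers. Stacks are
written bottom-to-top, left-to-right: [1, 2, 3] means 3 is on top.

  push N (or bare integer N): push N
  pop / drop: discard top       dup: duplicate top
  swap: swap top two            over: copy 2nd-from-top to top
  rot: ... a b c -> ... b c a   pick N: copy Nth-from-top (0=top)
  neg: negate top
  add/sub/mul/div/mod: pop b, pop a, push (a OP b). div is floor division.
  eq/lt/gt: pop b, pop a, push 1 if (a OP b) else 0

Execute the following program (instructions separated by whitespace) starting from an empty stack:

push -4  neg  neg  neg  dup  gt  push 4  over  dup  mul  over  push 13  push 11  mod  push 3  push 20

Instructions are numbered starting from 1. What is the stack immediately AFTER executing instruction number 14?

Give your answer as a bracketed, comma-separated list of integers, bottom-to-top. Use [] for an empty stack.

Answer: [0, 4, 0, 4, 2]

Derivation:
Step 1 ('push -4'): [-4]
Step 2 ('neg'): [4]
Step 3 ('neg'): [-4]
Step 4 ('neg'): [4]
Step 5 ('dup'): [4, 4]
Step 6 ('gt'): [0]
Step 7 ('push 4'): [0, 4]
Step 8 ('over'): [0, 4, 0]
Step 9 ('dup'): [0, 4, 0, 0]
Step 10 ('mul'): [0, 4, 0]
Step 11 ('over'): [0, 4, 0, 4]
Step 12 ('push 13'): [0, 4, 0, 4, 13]
Step 13 ('push 11'): [0, 4, 0, 4, 13, 11]
Step 14 ('mod'): [0, 4, 0, 4, 2]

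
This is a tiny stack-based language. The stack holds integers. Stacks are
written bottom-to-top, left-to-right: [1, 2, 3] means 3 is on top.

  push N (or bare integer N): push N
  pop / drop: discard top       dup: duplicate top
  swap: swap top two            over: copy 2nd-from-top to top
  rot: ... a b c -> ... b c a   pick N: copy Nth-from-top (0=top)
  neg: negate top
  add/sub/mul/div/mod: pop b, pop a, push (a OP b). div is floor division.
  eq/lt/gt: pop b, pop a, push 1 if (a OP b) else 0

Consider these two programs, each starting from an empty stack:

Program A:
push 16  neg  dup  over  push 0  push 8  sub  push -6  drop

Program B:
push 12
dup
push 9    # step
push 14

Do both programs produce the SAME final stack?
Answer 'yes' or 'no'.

Program A trace:
  After 'push 16': [16]
  After 'neg': [-16]
  After 'dup': [-16, -16]
  After 'over': [-16, -16, -16]
  After 'push 0': [-16, -16, -16, 0]
  After 'push 8': [-16, -16, -16, 0, 8]
  After 'sub': [-16, -16, -16, -8]
  After 'push -6': [-16, -16, -16, -8, -6]
  After 'drop': [-16, -16, -16, -8]
Program A final stack: [-16, -16, -16, -8]

Program B trace:
  After 'push 12': [12]
  After 'dup': [12, 12]
  After 'push 9': [12, 12, 9]
  After 'push 14': [12, 12, 9, 14]
Program B final stack: [12, 12, 9, 14]
Same: no

Answer: no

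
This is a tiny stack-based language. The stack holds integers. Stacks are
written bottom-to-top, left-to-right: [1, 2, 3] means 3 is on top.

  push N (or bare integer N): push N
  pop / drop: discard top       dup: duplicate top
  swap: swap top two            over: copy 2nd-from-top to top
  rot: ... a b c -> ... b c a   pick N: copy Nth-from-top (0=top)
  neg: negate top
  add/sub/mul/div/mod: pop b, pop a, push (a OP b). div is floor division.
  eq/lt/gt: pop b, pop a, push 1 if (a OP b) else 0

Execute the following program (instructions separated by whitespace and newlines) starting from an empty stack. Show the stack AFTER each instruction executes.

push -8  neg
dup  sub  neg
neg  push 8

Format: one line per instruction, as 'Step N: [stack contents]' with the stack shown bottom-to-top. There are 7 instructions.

Step 1: [-8]
Step 2: [8]
Step 3: [8, 8]
Step 4: [0]
Step 5: [0]
Step 6: [0]
Step 7: [0, 8]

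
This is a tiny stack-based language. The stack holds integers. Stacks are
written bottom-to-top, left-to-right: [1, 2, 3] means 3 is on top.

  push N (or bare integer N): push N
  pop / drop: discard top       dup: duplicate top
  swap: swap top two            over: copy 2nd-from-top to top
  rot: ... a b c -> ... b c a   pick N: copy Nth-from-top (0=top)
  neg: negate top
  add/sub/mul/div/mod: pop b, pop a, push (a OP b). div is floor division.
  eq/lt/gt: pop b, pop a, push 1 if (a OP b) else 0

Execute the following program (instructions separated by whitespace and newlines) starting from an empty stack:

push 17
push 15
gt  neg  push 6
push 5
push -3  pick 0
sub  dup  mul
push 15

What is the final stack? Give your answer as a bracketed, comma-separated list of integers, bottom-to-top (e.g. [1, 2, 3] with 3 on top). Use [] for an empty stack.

After 'push 17': [17]
After 'push 15': [17, 15]
After 'gt': [1]
After 'neg': [-1]
After 'push 6': [-1, 6]
After 'push 5': [-1, 6, 5]
After 'push -3': [-1, 6, 5, -3]
After 'pick 0': [-1, 6, 5, -3, -3]
After 'sub': [-1, 6, 5, 0]
After 'dup': [-1, 6, 5, 0, 0]
After 'mul': [-1, 6, 5, 0]
After 'push 15': [-1, 6, 5, 0, 15]

Answer: [-1, 6, 5, 0, 15]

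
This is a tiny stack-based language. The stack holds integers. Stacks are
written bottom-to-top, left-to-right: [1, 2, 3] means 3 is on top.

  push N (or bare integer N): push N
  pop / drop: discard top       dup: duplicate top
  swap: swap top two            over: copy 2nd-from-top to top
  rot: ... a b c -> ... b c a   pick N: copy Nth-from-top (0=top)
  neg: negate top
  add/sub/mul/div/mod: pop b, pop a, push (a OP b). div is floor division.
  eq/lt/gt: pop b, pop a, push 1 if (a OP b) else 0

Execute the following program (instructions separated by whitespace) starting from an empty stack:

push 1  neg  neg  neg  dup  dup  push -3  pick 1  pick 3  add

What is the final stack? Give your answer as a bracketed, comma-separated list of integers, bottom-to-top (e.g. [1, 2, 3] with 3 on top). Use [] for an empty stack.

Answer: [-1, -1, -1, -3, -2]

Derivation:
After 'push 1': [1]
After 'neg': [-1]
After 'neg': [1]
After 'neg': [-1]
After 'dup': [-1, -1]
After 'dup': [-1, -1, -1]
After 'push -3': [-1, -1, -1, -3]
After 'pick 1': [-1, -1, -1, -3, -1]
After 'pick 3': [-1, -1, -1, -3, -1, -1]
After 'add': [-1, -1, -1, -3, -2]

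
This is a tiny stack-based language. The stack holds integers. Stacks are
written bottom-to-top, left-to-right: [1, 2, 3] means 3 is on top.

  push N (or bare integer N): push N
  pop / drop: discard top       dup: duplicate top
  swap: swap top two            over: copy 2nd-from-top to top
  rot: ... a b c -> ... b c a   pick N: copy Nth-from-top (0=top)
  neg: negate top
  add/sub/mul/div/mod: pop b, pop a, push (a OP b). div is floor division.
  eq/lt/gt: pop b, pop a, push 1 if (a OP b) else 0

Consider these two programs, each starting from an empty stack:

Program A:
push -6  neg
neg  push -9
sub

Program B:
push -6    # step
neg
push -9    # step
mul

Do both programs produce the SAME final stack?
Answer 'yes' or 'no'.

Answer: no

Derivation:
Program A trace:
  After 'push -6': [-6]
  After 'neg': [6]
  After 'neg': [-6]
  After 'push -9': [-6, -9]
  After 'sub': [3]
Program A final stack: [3]

Program B trace:
  After 'push -6': [-6]
  After 'neg': [6]
  After 'push -9': [6, -9]
  After 'mul': [-54]
Program B final stack: [-54]
Same: no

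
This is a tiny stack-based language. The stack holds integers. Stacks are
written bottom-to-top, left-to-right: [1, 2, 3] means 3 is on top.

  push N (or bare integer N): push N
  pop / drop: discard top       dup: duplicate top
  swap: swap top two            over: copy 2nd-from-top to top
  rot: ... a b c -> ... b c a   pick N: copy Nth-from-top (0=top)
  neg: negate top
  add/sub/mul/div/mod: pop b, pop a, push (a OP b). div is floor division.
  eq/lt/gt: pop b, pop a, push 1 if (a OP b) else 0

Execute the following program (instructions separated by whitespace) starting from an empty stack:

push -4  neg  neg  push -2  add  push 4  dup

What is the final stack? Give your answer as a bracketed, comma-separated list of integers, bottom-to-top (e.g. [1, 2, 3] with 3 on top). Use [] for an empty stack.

After 'push -4': [-4]
After 'neg': [4]
After 'neg': [-4]
After 'push -2': [-4, -2]
After 'add': [-6]
After 'push 4': [-6, 4]
After 'dup': [-6, 4, 4]

Answer: [-6, 4, 4]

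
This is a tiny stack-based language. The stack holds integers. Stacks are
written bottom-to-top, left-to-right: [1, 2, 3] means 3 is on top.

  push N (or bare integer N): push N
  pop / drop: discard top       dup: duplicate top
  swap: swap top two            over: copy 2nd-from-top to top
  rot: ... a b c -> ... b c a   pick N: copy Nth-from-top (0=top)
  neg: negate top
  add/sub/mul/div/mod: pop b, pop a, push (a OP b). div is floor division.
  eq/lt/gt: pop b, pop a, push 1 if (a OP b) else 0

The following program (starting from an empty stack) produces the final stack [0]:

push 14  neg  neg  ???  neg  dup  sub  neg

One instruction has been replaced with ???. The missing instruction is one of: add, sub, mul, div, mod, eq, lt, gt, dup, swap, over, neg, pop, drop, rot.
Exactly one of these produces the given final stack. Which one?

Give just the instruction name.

Answer: neg

Derivation:
Stack before ???: [14]
Stack after ???:  [-14]
The instruction that transforms [14] -> [-14] is: neg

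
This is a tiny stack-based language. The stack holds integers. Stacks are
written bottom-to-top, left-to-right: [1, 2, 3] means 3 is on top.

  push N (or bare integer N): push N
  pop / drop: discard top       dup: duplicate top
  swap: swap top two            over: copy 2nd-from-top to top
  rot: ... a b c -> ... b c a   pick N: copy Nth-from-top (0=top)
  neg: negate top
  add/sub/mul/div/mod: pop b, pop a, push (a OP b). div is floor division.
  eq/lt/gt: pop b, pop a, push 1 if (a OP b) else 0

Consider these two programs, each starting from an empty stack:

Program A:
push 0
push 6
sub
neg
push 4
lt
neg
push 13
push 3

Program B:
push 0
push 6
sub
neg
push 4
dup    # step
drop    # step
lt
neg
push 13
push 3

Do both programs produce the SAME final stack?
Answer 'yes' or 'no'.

Answer: yes

Derivation:
Program A trace:
  After 'push 0': [0]
  After 'push 6': [0, 6]
  After 'sub': [-6]
  After 'neg': [6]
  After 'push 4': [6, 4]
  After 'lt': [0]
  After 'neg': [0]
  After 'push 13': [0, 13]
  After 'push 3': [0, 13, 3]
Program A final stack: [0, 13, 3]

Program B trace:
  After 'push 0': [0]
  After 'push 6': [0, 6]
  After 'sub': [-6]
  After 'neg': [6]
  After 'push 4': [6, 4]
  After 'dup': [6, 4, 4]
  After 'drop': [6, 4]
  After 'lt': [0]
  After 'neg': [0]
  After 'push 13': [0, 13]
  After 'push 3': [0, 13, 3]
Program B final stack: [0, 13, 3]
Same: yes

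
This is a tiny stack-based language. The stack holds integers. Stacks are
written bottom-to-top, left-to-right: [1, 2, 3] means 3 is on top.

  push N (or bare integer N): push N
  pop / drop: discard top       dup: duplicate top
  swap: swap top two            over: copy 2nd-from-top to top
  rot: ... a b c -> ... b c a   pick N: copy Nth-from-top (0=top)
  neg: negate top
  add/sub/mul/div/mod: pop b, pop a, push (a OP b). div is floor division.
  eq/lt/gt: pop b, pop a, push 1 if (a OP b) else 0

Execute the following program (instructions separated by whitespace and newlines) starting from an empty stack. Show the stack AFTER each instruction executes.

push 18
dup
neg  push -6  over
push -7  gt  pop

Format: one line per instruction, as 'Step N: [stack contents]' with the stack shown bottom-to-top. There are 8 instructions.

Step 1: [18]
Step 2: [18, 18]
Step 3: [18, -18]
Step 4: [18, -18, -6]
Step 5: [18, -18, -6, -18]
Step 6: [18, -18, -6, -18, -7]
Step 7: [18, -18, -6, 0]
Step 8: [18, -18, -6]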